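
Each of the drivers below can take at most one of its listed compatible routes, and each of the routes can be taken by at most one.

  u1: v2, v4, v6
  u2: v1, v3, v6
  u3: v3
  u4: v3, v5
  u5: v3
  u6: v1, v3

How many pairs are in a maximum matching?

5

Unit-capacity flow: source→left, listed edges, right→sink; max matching = max flow.
Augmenting path u1→v2 (+1); matched 1.
Augmenting path u2→v1 (+1); matched 2.
Augmenting path u3→v3 (+1); matched 3.
Augmenting path u4→v5 (+1); matched 4.
Augmenting path u6→v1→u2→v6 (+1); matched 5.
No augmenting path remains; maximum matching = 5.
König certificate: {u1, u2, u4, u6, v3} is a vertex cover of size 5 (every listed pair touches it), so no matching can be larger.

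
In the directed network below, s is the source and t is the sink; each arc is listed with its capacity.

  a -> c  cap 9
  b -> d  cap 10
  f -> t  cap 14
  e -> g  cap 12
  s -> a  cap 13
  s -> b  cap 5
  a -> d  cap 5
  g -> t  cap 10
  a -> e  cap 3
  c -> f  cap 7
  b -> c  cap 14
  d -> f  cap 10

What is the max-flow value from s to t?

17

Augment s→a→c→f→t: bottleneck 7, flow now 7.
Augment s→a→d→f→t: bottleneck 5, flow now 12.
Augment s→a→e→g→t: bottleneck 1, flow now 13.
Augment s→b→d→f→t: bottleneck 2, flow now 15.
Augment s→b→c→a→e→g→t: bottleneck 2, flow now 17. (uses reverse residual edge)
No augmenting path remains; maximum flow = 17.
In the residual graph, reachable from s: {s, a, b, c, d, f}.
Min-cut edges: a→e (3), f→t (14); capacity 3 + 14 = 17.
This cut is saturated, so no flow can exceed 17.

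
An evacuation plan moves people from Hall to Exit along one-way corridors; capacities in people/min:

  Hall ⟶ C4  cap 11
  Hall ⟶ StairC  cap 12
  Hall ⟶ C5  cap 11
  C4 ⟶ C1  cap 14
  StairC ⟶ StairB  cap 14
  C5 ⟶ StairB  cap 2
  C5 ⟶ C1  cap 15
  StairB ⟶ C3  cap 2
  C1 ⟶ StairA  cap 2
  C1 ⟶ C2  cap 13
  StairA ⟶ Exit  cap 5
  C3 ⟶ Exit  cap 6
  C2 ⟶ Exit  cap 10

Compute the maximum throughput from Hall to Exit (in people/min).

Augment Hall→C4→C1→StairA→Exit: bottleneck 2, flow now 2.
Augment Hall→C4→C1→C2→Exit: bottleneck 9, flow now 11.
Augment Hall→StairC→StairB→C3→Exit: bottleneck 2, flow now 13.
Augment Hall→C5→C1→C2→Exit: bottleneck 1, flow now 14.
No augmenting path remains; maximum flow = 14.
In the residual graph, reachable from Hall: {Hall, C4, StairC, C5, StairB, C1, C2}.
Min-cut edges: StairB→C3 (2), C1→StairA (2), C2→Exit (10); capacity 2 + 2 + 10 = 14.
This cut is saturated, so no flow can exceed 14.

14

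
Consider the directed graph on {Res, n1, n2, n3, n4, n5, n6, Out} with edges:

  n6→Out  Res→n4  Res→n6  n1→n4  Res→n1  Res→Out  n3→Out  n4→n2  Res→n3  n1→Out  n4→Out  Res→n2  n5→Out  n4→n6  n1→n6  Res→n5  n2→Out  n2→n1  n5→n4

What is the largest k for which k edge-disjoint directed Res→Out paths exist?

Assign every edge capacity 1; by Menger, the answer equals the max flow.
Path Res→Out (+1); total 1.
Path Res→n1→Out (+1); total 2.
Path Res→n2→Out (+1); total 3.
Path Res→n3→Out (+1); total 4.
Path Res→n4→Out (+1); total 5.
Path Res→n5→Out (+1); total 6.
Path Res→n6→Out (+1); total 7.
No residual Res→Out path; max flow = 7.
Certifying cut of size 7: {Res→Out, Res→n1, Res→n2, Res→n3, Res→n4, Res→n5, Res→n6}.

7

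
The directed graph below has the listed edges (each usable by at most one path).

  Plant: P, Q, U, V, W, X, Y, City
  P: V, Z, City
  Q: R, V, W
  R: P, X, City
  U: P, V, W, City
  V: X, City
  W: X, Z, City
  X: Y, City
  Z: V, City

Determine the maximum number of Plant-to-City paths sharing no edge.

Assign every edge capacity 1; by Menger, the answer equals the max flow.
Path Plant→City (+1); total 1.
Path Plant→P→City (+1); total 2.
Path Plant→U→City (+1); total 3.
Path Plant→V→City (+1); total 4.
Path Plant→W→City (+1); total 5.
Path Plant→X→City (+1); total 6.
Path Plant→Q→R→City (+1); total 7.
No residual Plant→City path; max flow = 7.
Certifying cut of size 7: {Plant→City, Plant→P, Plant→Q, Plant→U, Plant→V, Plant→W, Plant→X}.

7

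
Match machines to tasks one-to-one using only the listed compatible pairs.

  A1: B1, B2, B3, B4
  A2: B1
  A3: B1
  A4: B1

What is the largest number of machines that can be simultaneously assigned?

Unit-capacity flow: source→left, listed edges, right→sink; max matching = max flow.
Augmenting path A1→B1 (+1); matched 1.
Augmenting path A2→B1→A1→B2 (+1); matched 2.
No augmenting path remains; maximum matching = 2.
König certificate: {A1, B1} is a vertex cover of size 2 (every listed pair touches it), so no matching can be larger.

2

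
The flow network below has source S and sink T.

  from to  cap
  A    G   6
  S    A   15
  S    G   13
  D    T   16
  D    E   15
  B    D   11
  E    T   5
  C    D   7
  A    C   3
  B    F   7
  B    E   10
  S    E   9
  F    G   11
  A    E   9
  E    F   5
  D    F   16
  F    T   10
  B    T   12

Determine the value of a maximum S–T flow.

13

Augment S→E→T: bottleneck 5, flow now 5.
Augment S→E→F→T: bottleneck 4, flow now 9.
Augment S→A→C→D→T: bottleneck 3, flow now 12.
Augment S→A→E→F→T: bottleneck 1, flow now 13.
No augmenting path remains; maximum flow = 13.
In the residual graph, reachable from S: {S, A, E, G}.
Min-cut edges: A→C (3), E→F (5), E→T (5); capacity 3 + 5 + 5 = 13.
This cut is saturated, so no flow can exceed 13.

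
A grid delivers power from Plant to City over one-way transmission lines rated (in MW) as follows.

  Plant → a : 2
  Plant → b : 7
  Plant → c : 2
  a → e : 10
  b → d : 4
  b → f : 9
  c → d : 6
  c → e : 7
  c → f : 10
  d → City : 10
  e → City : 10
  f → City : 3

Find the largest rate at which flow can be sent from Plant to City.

Augment Plant→a→e→City: bottleneck 2, flow now 2.
Augment Plant→b→d→City: bottleneck 4, flow now 6.
Augment Plant→b→f→City: bottleneck 3, flow now 9.
Augment Plant→c→d→City: bottleneck 2, flow now 11.
No augmenting path remains; maximum flow = 11.
In the residual graph, reachable from Plant: {Plant}.
Min-cut edges: Plant→a (2), Plant→b (7), Plant→c (2); capacity 2 + 7 + 2 = 11.
This cut is saturated, so no flow can exceed 11.

11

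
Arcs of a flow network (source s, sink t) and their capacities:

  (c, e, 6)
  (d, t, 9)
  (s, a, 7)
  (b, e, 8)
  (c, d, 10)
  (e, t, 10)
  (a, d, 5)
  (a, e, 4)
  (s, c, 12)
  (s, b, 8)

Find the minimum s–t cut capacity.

19

Augment s→a→d→t: bottleneck 5, flow now 5.
Augment s→a→e→t: bottleneck 2, flow now 7.
Augment s→b→e→t: bottleneck 8, flow now 15.
Augment s→c→d→t: bottleneck 4, flow now 19.
No augmenting path remains; maximum flow = 19.
By max-flow min-cut, the minimum cut capacity equals the max flow.
In the residual graph, reachable from s: {s, a, b, c, d, e}.
Min-cut edges: d→t (9), e→t (10); capacity 9 + 10 = 19.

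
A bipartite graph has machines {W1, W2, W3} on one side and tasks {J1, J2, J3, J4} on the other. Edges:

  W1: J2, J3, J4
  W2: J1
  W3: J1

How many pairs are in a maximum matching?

Unit-capacity flow: source→left, listed edges, right→sink; max matching = max flow.
Augmenting path W1→J2 (+1); matched 1.
Augmenting path W2→J1 (+1); matched 2.
No augmenting path remains; maximum matching = 2.
König certificate: {W1, J1} is a vertex cover of size 2 (every listed pair touches it), so no matching can be larger.

2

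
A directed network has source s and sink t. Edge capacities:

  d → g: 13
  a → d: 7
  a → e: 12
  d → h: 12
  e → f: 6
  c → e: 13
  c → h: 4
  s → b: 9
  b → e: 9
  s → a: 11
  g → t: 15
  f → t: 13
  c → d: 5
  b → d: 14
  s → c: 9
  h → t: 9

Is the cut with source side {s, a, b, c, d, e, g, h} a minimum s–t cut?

Given cut capacity: 6 + 15 + 9 = 30.
Augment s→c→h→t: bottleneck 4, flow now 4.
Augment s→a→d→g→t: bottleneck 7, flow now 11.
Augment s→a→e→f→t: bottleneck 4, flow now 15.
Augment s→b→d→g→t: bottleneck 6, flow now 21.
Augment s→b→d→h→t: bottleneck 3, flow now 24.
Augment s→c→d→h→t: bottleneck 2, flow now 26.
Augment s→c→e→f→t: bottleneck 2, flow now 28.
No augmenting path remains; maximum flow = 28.
In the residual graph, reachable from s: {s, a, b, c, d, e, h}.
Min-cut edges: d→g (13), e→f (6), h→t (9); capacity 13 + 6 + 9 = 28.
Cut capacity 30 exceeds the max flow 28, so it is not minimum.

No — its capacity is 30, but the minimum cut has capacity 28.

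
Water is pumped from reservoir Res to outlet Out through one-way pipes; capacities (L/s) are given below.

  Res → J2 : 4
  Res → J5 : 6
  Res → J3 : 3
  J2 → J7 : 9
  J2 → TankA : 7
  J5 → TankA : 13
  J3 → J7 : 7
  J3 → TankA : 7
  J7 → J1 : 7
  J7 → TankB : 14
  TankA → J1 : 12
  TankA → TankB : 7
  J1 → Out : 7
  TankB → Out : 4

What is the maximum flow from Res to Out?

11

Augment Res→J2→J7→J1→Out: bottleneck 4, flow now 4.
Augment Res→J5→TankA→J1→Out: bottleneck 3, flow now 7.
Augment Res→J5→TankA→TankB→Out: bottleneck 3, flow now 10.
Augment Res→J3→J7→TankB→Out: bottleneck 1, flow now 11.
No augmenting path remains; maximum flow = 11.
In the residual graph, reachable from Res: {Res, J2, J5, J3, J7, TankA, J1, TankB}.
Min-cut edges: J1→Out (7), TankB→Out (4); capacity 7 + 4 = 11.
This cut is saturated, so no flow can exceed 11.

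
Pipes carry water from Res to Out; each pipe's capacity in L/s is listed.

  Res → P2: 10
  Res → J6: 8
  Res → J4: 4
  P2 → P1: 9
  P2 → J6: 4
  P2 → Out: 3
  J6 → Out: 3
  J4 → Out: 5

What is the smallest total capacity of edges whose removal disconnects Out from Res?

10

Augment Res→P2→Out: bottleneck 3, flow now 3.
Augment Res→J6→Out: bottleneck 3, flow now 6.
Augment Res→J4→Out: bottleneck 4, flow now 10.
No augmenting path remains; maximum flow = 10.
By max-flow min-cut, the minimum cut capacity equals the max flow.
In the residual graph, reachable from Res: {Res, P2, P1, J6}.
Min-cut edges: Res→J4 (4), P2→Out (3), J6→Out (3); capacity 4 + 3 + 3 = 10.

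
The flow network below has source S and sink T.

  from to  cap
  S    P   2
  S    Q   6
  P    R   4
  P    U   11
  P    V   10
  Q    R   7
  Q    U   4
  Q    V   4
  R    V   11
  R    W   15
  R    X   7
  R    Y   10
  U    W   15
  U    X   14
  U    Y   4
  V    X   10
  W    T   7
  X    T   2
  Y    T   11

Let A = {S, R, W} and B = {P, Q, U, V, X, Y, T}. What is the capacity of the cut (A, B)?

Edges leaving {S, R, W}: S→P (2), S→Q (6), R→V (11), R→X (7), R→Y (10), W→T (7).
Cut capacity = 2 + 6 + 11 + 7 + 10 + 7 = 43.

43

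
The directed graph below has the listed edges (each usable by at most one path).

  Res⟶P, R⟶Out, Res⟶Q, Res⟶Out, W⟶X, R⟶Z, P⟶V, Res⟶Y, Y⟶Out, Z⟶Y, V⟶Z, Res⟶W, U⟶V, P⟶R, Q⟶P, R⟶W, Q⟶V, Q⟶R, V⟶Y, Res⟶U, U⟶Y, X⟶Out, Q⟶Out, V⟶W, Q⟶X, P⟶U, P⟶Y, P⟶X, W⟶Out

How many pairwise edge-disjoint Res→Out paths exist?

Assign every edge capacity 1; by Menger, the answer equals the max flow.
Path Res→Out (+1); total 1.
Path Res→Q→Out (+1); total 2.
Path Res→W→Out (+1); total 3.
Path Res→Y→Out (+1); total 4.
Path Res→P→R→Out (+1); total 5.
Path Res→U→V→W→X→Out (+1); total 6.
No residual Res→Out path; max flow = 6.
Certifying cut of size 6: {Res→Out, Res→P, Res→Q, Res→U, Res→W, Res→Y}.

6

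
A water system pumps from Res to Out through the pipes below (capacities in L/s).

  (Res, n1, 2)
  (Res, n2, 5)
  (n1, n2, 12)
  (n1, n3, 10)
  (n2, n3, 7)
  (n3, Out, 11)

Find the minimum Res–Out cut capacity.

Augment Res→n1→n3→Out: bottleneck 2, flow now 2.
Augment Res→n2→n3→Out: bottleneck 5, flow now 7.
No augmenting path remains; maximum flow = 7.
By max-flow min-cut, the minimum cut capacity equals the max flow.
In the residual graph, reachable from Res: {Res}.
Min-cut edges: Res→n1 (2), Res→n2 (5); capacity 2 + 5 = 7.

7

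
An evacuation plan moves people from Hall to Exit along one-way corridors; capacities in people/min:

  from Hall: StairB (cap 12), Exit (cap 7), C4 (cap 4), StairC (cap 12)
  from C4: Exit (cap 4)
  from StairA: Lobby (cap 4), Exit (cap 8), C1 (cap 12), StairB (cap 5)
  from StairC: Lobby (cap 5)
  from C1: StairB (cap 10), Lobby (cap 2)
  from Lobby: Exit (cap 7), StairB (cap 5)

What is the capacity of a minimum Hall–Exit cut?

Augment Hall→Exit: bottleneck 7, flow now 7.
Augment Hall→C4→Exit: bottleneck 4, flow now 11.
Augment Hall→StairC→Lobby→Exit: bottleneck 5, flow now 16.
No augmenting path remains; maximum flow = 16.
By max-flow min-cut, the minimum cut capacity equals the max flow.
In the residual graph, reachable from Hall: {Hall, StairC, StairB}.
Min-cut edges: Hall→C4 (4), Hall→Exit (7), StairC→Lobby (5); capacity 4 + 7 + 5 = 16.

16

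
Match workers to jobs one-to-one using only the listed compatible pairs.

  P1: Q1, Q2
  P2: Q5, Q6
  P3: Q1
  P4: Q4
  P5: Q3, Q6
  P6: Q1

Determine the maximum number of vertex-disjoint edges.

5

Unit-capacity flow: source→left, listed edges, right→sink; max matching = max flow.
Augmenting path P1→Q1 (+1); matched 1.
Augmenting path P2→Q5 (+1); matched 2.
Augmenting path P4→Q4 (+1); matched 3.
Augmenting path P5→Q3 (+1); matched 4.
Augmenting path P3→Q1→P1→Q2 (+1); matched 5.
No augmenting path remains; maximum matching = 5.
König certificate: {P1, P2, P4, P5, Q1} is a vertex cover of size 5 (every listed pair touches it), so no matching can be larger.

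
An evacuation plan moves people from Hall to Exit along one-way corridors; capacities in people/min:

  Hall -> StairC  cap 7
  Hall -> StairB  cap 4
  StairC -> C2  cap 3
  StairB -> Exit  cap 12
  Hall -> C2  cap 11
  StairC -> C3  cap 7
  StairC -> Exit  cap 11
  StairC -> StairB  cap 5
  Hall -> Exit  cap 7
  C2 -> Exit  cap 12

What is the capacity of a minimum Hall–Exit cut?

29

Augment Hall→Exit: bottleneck 7, flow now 7.
Augment Hall→StairC→Exit: bottleneck 7, flow now 14.
Augment Hall→C2→Exit: bottleneck 11, flow now 25.
Augment Hall→StairB→Exit: bottleneck 4, flow now 29.
No augmenting path remains; maximum flow = 29.
By max-flow min-cut, the minimum cut capacity equals the max flow.
In the residual graph, reachable from Hall: {Hall}.
Min-cut edges: Hall→StairC (7), Hall→C2 (11), Hall→StairB (4), Hall→Exit (7); capacity 7 + 11 + 4 + 7 = 29.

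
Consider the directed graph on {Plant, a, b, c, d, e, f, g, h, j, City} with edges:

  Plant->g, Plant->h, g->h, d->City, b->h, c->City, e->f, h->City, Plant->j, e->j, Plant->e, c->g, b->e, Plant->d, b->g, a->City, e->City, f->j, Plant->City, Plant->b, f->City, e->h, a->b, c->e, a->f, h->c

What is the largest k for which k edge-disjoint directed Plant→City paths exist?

Assign every edge capacity 1; by Menger, the answer equals the max flow.
Path Plant→City (+1); total 1.
Path Plant→d→City (+1); total 2.
Path Plant→e→City (+1); total 3.
Path Plant→h→City (+1); total 4.
Path Plant→b→e→f→City (+1); total 5.
Path Plant→g→h→c→City (+1); total 6.
No residual Plant→City path; max flow = 6.
Certifying cut of size 6: {Plant→City, Plant→b, Plant→d, Plant→e, Plant→g, Plant→h}.

6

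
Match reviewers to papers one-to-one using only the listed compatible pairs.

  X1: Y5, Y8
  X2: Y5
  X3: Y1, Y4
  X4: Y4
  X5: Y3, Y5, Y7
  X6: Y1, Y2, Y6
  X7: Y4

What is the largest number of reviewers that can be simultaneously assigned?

Unit-capacity flow: source→left, listed edges, right→sink; max matching = max flow.
Augmenting path X1→Y5 (+1); matched 1.
Augmenting path X3→Y1 (+1); matched 2.
Augmenting path X4→Y4 (+1); matched 3.
Augmenting path X5→Y3 (+1); matched 4.
Augmenting path X6→Y2 (+1); matched 5.
Augmenting path X2→Y5→X1→Y8 (+1); matched 6.
No augmenting path remains; maximum matching = 6.
König certificate: {X1, X2, X3, X5, X6, Y4} is a vertex cover of size 6 (every listed pair touches it), so no matching can be larger.

6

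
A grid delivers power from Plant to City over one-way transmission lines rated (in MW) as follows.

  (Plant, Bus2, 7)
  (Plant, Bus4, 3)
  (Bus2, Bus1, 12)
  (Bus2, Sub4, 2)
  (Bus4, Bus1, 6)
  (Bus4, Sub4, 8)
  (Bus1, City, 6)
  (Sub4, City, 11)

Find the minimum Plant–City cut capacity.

10

Augment Plant→Bus2→Bus1→City: bottleneck 6, flow now 6.
Augment Plant→Bus2→Sub4→City: bottleneck 1, flow now 7.
Augment Plant→Bus4→Sub4→City: bottleneck 3, flow now 10.
No augmenting path remains; maximum flow = 10.
By max-flow min-cut, the minimum cut capacity equals the max flow.
In the residual graph, reachable from Plant: {Plant}.
Min-cut edges: Plant→Bus2 (7), Plant→Bus4 (3); capacity 7 + 3 = 10.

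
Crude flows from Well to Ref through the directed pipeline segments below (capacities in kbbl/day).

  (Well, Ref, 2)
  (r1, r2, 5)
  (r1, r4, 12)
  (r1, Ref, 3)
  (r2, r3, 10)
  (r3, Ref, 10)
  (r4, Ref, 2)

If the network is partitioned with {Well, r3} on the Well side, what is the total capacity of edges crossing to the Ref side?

Edges leaving {Well, r3}: Well→Ref (2), r3→Ref (10).
Cut capacity = 2 + 10 = 12.

12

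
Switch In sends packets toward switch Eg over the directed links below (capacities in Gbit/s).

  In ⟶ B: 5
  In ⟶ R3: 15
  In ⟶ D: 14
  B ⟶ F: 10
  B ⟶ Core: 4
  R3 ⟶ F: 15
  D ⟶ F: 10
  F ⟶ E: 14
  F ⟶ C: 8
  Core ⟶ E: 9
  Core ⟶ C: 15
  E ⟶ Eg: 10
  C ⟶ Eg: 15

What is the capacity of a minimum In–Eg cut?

22

Augment In→B→F→E→Eg: bottleneck 5, flow now 5.
Augment In→R3→F→E→Eg: bottleneck 5, flow now 10.
Augment In→R3→F→C→Eg: bottleneck 8, flow now 18.
Augment In→R3→F→B→Core→C→Eg: bottleneck 2, flow now 20. (uses reverse residual edge)
Augment In→D→F→B→Core→C→Eg: bottleneck 2, flow now 22. (uses reverse residual edge)
No augmenting path remains; maximum flow = 22.
By max-flow min-cut, the minimum cut capacity equals the max flow.
In the residual graph, reachable from In: {In, B, R3, D, F, E}.
Min-cut edges: B→Core (4), F→C (8), E→Eg (10); capacity 4 + 8 + 10 = 22.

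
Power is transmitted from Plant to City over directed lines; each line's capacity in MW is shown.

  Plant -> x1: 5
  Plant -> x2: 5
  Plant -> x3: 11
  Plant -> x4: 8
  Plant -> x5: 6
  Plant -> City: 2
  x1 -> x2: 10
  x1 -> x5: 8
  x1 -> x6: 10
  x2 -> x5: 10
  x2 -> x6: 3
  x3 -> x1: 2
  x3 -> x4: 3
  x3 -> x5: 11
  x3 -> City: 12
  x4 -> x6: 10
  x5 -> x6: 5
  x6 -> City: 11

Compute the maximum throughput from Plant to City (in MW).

24

Augment Plant→City: bottleneck 2, flow now 2.
Augment Plant→x3→City: bottleneck 11, flow now 13.
Augment Plant→x1→x6→City: bottleneck 5, flow now 18.
Augment Plant→x2→x6→City: bottleneck 3, flow now 21.
Augment Plant→x4→x6→City: bottleneck 3, flow now 24.
No augmenting path remains; maximum flow = 24.
In the residual graph, reachable from Plant: {Plant, x1, x2, x4, x5, x6}.
Min-cut edges: Plant→x3 (11), Plant→City (2), x6→City (11); capacity 11 + 2 + 11 = 24.
This cut is saturated, so no flow can exceed 24.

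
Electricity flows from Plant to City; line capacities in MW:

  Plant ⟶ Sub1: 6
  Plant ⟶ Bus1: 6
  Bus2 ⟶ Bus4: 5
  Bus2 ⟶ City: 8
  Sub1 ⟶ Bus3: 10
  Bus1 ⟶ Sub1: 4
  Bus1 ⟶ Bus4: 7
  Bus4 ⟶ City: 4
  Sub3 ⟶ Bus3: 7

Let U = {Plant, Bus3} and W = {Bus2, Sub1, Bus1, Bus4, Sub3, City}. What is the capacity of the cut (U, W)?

12

Edges leaving {Plant, Bus3}: Plant→Sub1 (6), Plant→Bus1 (6).
Cut capacity = 6 + 6 = 12.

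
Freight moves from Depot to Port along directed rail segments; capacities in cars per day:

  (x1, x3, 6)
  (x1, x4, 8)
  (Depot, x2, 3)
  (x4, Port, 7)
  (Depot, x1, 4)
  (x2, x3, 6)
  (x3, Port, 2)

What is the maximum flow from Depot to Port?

6

Augment Depot→x1→x3→Port: bottleneck 2, flow now 2.
Augment Depot→x1→x4→Port: bottleneck 2, flow now 4.
Augment Depot→x2→x3→x1→x4→Port: bottleneck 2, flow now 6. (uses reverse residual edge)
No augmenting path remains; maximum flow = 6.
In the residual graph, reachable from Depot: {Depot, x2, x3}.
Min-cut edges: Depot→x1 (4), x3→Port (2); capacity 4 + 2 = 6.
This cut is saturated, so no flow can exceed 6.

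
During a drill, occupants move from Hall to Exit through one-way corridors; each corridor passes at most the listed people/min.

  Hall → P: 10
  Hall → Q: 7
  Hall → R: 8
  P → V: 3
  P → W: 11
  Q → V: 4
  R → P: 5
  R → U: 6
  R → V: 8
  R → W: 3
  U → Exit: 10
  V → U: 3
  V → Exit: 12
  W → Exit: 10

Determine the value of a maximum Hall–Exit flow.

22

Augment Hall→P→V→Exit: bottleneck 3, flow now 3.
Augment Hall→P→W→Exit: bottleneck 7, flow now 10.
Augment Hall→Q→V→Exit: bottleneck 4, flow now 14.
Augment Hall→R→U→Exit: bottleneck 6, flow now 20.
Augment Hall→R→V→Exit: bottleneck 2, flow now 22.
No augmenting path remains; maximum flow = 22.
In the residual graph, reachable from Hall: {Hall, Q}.
Min-cut edges: Hall→P (10), Hall→R (8), Q→V (4); capacity 10 + 8 + 4 = 22.
This cut is saturated, so no flow can exceed 22.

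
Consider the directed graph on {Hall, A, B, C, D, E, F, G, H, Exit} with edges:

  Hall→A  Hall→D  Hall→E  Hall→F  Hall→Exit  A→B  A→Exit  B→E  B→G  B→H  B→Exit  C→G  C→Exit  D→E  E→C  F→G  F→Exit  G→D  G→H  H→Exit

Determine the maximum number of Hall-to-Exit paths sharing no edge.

Assign every edge capacity 1; by Menger, the answer equals the max flow.
Path Hall→Exit (+1); total 1.
Path Hall→A→Exit (+1); total 2.
Path Hall→F→Exit (+1); total 3.
Path Hall→E→C→Exit (+1); total 4.
No residual Hall→Exit path; max flow = 4.
Certifying cut of size 4: {E→C, Hall→A, Hall→Exit, Hall→F}.

4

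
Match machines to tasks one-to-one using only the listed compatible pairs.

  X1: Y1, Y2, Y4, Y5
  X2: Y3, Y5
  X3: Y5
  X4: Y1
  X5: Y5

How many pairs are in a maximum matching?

Unit-capacity flow: source→left, listed edges, right→sink; max matching = max flow.
Augmenting path X1→Y1 (+1); matched 1.
Augmenting path X2→Y3 (+1); matched 2.
Augmenting path X3→Y5 (+1); matched 3.
Augmenting path X4→Y1→X1→Y2 (+1); matched 4.
No augmenting path remains; maximum matching = 4.
König certificate: {X1, X2, X4, Y5} is a vertex cover of size 4 (every listed pair touches it), so no matching can be larger.

4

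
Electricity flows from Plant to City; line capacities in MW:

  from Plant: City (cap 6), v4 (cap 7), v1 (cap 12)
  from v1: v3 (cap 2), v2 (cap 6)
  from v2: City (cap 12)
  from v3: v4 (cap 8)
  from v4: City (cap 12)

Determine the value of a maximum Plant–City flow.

Augment Plant→City: bottleneck 6, flow now 6.
Augment Plant→v4→City: bottleneck 7, flow now 13.
Augment Plant→v1→v2→City: bottleneck 6, flow now 19.
Augment Plant→v1→v3→v4→City: bottleneck 2, flow now 21.
No augmenting path remains; maximum flow = 21.
In the residual graph, reachable from Plant: {Plant, v1}.
Min-cut edges: Plant→v4 (7), Plant→City (6), v1→v2 (6), v1→v3 (2); capacity 7 + 6 + 6 + 2 = 21.
This cut is saturated, so no flow can exceed 21.

21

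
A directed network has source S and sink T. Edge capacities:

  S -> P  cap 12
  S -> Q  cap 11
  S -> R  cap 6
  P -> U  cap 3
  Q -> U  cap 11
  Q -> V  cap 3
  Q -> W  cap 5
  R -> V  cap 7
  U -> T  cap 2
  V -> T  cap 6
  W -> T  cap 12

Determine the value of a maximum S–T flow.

Augment S→P→U→T: bottleneck 2, flow now 2.
Augment S→Q→V→T: bottleneck 3, flow now 5.
Augment S→Q→W→T: bottleneck 5, flow now 10.
Augment S→R→V→T: bottleneck 3, flow now 13.
No augmenting path remains; maximum flow = 13.
In the residual graph, reachable from S: {S, P, Q, R, U, V}.
Min-cut edges: Q→W (5), U→T (2), V→T (6); capacity 5 + 2 + 6 = 13.
This cut is saturated, so no flow can exceed 13.

13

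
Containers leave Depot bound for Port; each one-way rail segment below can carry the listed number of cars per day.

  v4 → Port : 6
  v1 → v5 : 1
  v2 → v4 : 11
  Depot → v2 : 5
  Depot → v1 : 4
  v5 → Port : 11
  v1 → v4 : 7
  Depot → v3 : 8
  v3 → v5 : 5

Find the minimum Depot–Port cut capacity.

Augment Depot→v1→v4→Port: bottleneck 4, flow now 4.
Augment Depot→v2→v4→Port: bottleneck 2, flow now 6.
Augment Depot→v3→v5→Port: bottleneck 5, flow now 11.
Augment Depot→v2→v4→v1→v5→Port: bottleneck 1, flow now 12. (uses reverse residual edge)
No augmenting path remains; maximum flow = 12.
By max-flow min-cut, the minimum cut capacity equals the max flow.
In the residual graph, reachable from Depot: {Depot, v1, v2, v3, v4}.
Min-cut edges: v1→v5 (1), v3→v5 (5), v4→Port (6); capacity 1 + 5 + 6 = 12.

12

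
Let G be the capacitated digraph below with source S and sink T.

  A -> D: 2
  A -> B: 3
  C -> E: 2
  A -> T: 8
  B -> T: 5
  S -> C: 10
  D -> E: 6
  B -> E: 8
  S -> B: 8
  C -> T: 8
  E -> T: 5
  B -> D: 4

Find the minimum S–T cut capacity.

Augment S→B→T: bottleneck 5, flow now 5.
Augment S→C→T: bottleneck 8, flow now 13.
Augment S→B→E→T: bottleneck 3, flow now 16.
Augment S→C→E→T: bottleneck 2, flow now 18.
No augmenting path remains; maximum flow = 18.
By max-flow min-cut, the minimum cut capacity equals the max flow.
In the residual graph, reachable from S: {S}.
Min-cut edges: S→B (8), S→C (10); capacity 8 + 10 = 18.

18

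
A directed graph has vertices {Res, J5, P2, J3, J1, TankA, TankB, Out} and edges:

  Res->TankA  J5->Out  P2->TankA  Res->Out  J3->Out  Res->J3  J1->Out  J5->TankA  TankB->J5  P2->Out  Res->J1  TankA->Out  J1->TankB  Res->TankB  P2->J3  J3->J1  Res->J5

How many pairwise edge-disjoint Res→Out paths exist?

Assign every edge capacity 1; by Menger, the answer equals the max flow.
Path Res→Out (+1); total 1.
Path Res→J5→Out (+1); total 2.
Path Res→J3→Out (+1); total 3.
Path Res→J1→Out (+1); total 4.
Path Res→TankA→Out (+1); total 5.
No residual Res→Out path; max flow = 5.
Certifying cut of size 5: {J5→Out, Res→J1, Res→J3, Res→Out, TankA→Out}.

5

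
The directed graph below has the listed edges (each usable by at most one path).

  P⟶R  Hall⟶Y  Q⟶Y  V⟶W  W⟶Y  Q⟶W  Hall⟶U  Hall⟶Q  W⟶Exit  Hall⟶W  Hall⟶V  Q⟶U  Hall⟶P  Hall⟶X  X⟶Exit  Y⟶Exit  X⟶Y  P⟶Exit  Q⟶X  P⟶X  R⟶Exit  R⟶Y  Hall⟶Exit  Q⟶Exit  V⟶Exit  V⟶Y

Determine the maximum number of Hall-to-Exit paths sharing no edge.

7

Assign every edge capacity 1; by Menger, the answer equals the max flow.
Path Hall→Exit (+1); total 1.
Path Hall→P→Exit (+1); total 2.
Path Hall→Q→Exit (+1); total 3.
Path Hall→V→Exit (+1); total 4.
Path Hall→W→Exit (+1); total 5.
Path Hall→X→Exit (+1); total 6.
Path Hall→Y→Exit (+1); total 7.
No residual Hall→Exit path; max flow = 7.
Certifying cut of size 7: {Hall→Exit, Hall→P, Hall→Q, Hall→V, Hall→W, Hall→X, Hall→Y}.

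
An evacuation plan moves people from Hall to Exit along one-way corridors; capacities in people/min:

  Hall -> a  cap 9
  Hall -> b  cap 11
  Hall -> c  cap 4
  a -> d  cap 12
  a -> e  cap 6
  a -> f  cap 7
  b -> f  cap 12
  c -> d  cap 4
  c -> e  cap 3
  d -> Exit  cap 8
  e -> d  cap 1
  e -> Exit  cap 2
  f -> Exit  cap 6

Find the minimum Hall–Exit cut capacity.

Augment Hall→a→d→Exit: bottleneck 8, flow now 8.
Augment Hall→a→e→Exit: bottleneck 1, flow now 9.
Augment Hall→b→f→Exit: bottleneck 6, flow now 15.
Augment Hall→c→e→Exit: bottleneck 1, flow now 16.
No augmenting path remains; maximum flow = 16.
By max-flow min-cut, the minimum cut capacity equals the max flow.
In the residual graph, reachable from Hall: {Hall, a, b, c, d, e, f}.
Min-cut edges: d→Exit (8), e→Exit (2), f→Exit (6); capacity 8 + 2 + 6 = 16.

16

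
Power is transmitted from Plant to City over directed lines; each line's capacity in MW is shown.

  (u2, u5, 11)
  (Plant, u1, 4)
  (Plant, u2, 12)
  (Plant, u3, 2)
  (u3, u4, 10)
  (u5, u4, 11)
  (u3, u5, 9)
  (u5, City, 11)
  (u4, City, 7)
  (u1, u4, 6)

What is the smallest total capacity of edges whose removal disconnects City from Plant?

Augment Plant→u1→u4→City: bottleneck 4, flow now 4.
Augment Plant→u2→u5→City: bottleneck 11, flow now 15.
Augment Plant→u3→u4→City: bottleneck 2, flow now 17.
No augmenting path remains; maximum flow = 17.
By max-flow min-cut, the minimum cut capacity equals the max flow.
In the residual graph, reachable from Plant: {Plant, u2}.
Min-cut edges: Plant→u1 (4), Plant→u3 (2), u2→u5 (11); capacity 4 + 2 + 11 = 17.

17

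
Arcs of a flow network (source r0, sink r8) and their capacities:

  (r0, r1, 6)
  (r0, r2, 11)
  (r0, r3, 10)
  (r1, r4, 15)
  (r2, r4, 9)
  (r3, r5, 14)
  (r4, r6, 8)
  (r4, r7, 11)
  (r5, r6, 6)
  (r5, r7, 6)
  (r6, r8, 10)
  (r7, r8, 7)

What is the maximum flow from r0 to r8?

17

Augment r0→r1→r4→r6→r8: bottleneck 6, flow now 6.
Augment r0→r2→r4→r6→r8: bottleneck 2, flow now 8.
Augment r0→r2→r4→r7→r8: bottleneck 7, flow now 15.
Augment r0→r3→r5→r6→r8: bottleneck 2, flow now 17.
No augmenting path remains; maximum flow = 17.
In the residual graph, reachable from r0: {r0, r1, r2, r3, r4, r5, r6, r7}.
Min-cut edges: r6→r8 (10), r7→r8 (7); capacity 10 + 7 = 17.
This cut is saturated, so no flow can exceed 17.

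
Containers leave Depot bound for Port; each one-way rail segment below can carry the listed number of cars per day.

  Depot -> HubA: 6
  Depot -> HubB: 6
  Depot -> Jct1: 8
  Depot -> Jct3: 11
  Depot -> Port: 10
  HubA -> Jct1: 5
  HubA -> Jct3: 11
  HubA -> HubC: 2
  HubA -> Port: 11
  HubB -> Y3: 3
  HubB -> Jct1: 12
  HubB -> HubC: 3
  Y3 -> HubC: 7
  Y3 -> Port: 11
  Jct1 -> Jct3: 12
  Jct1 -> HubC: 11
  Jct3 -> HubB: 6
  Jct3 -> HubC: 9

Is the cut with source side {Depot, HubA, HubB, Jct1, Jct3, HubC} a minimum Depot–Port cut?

Given cut capacity: 10 + 11 + 3 = 24.
Augment Depot→Port: bottleneck 10, flow now 10.
Augment Depot→HubA→Port: bottleneck 6, flow now 16.
Augment Depot→HubB→Y3→Port: bottleneck 3, flow now 19.
No augmenting path remains; maximum flow = 19.
In the residual graph, reachable from Depot: {Depot, HubB, Jct1, Jct3, HubC}.
Min-cut edges: Depot→HubA (6), Depot→Port (10), HubB→Y3 (3); capacity 6 + 10 + 3 = 19.
Cut capacity 24 exceeds the max flow 19, so it is not minimum.

No — its capacity is 24, but the minimum cut has capacity 19.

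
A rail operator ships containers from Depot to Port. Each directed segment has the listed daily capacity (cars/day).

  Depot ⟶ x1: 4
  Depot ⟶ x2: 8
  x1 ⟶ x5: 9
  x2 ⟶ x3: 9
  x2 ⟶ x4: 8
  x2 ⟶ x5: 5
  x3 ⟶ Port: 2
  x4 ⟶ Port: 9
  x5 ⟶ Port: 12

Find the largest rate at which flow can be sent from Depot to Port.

Augment Depot→x1→x5→Port: bottleneck 4, flow now 4.
Augment Depot→x2→x3→Port: bottleneck 2, flow now 6.
Augment Depot→x2→x4→Port: bottleneck 6, flow now 12.
No augmenting path remains; maximum flow = 12.
In the residual graph, reachable from Depot: {Depot}.
Min-cut edges: Depot→x1 (4), Depot→x2 (8); capacity 4 + 8 = 12.
This cut is saturated, so no flow can exceed 12.

12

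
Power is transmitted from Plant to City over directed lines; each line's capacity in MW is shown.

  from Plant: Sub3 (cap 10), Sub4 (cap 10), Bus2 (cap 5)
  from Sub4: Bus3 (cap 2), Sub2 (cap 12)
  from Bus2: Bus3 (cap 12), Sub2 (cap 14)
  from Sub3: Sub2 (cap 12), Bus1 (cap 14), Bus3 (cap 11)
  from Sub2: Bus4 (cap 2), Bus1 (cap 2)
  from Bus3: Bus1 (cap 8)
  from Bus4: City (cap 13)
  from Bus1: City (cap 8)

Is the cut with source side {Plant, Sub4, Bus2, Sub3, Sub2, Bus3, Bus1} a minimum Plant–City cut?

Yes — it is a minimum cut (capacity 10).

Given cut capacity: 2 + 8 = 10.
Augment Plant→Sub3→Bus1→City: bottleneck 8, flow now 8.
Augment Plant→Sub4→Sub2→Bus4→City: bottleneck 2, flow now 10.
No augmenting path remains; maximum flow = 10.
Cut capacity 10 equals the max flow, so it is a minimum cut.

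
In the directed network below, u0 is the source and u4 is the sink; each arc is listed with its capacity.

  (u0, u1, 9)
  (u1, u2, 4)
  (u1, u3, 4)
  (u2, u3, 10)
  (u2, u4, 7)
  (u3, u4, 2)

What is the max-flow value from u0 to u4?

6

Augment u0→u1→u2→u4: bottleneck 4, flow now 4.
Augment u0→u1→u3→u4: bottleneck 2, flow now 6.
No augmenting path remains; maximum flow = 6.
In the residual graph, reachable from u0: {u0, u1, u3}.
Min-cut edges: u1→u2 (4), u3→u4 (2); capacity 4 + 2 = 6.
This cut is saturated, so no flow can exceed 6.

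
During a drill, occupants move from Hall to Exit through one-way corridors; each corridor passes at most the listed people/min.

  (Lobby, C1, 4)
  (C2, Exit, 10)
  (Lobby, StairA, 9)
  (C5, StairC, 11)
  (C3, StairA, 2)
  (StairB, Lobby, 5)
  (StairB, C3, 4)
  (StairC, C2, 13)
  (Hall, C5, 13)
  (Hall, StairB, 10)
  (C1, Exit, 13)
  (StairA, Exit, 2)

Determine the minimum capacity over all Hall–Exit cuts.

16

Augment Hall→C5→StairC→C2→Exit: bottleneck 10, flow now 10.
Augment Hall→StairB→Lobby→StairA→Exit: bottleneck 2, flow now 12.
Augment Hall→StairB→Lobby→C1→Exit: bottleneck 3, flow now 15.
Augment Hall→StairB→C3→StairA→Lobby→C1→Exit: bottleneck 1, flow now 16. (uses reverse residual edge)
No augmenting path remains; maximum flow = 16.
By max-flow min-cut, the minimum cut capacity equals the max flow.
In the residual graph, reachable from Hall: {Hall, C5, StairB, StairC, Lobby, C3, StairA, C2}.
Min-cut edges: Lobby→C1 (4), StairA→Exit (2), C2→Exit (10); capacity 4 + 2 + 10 = 16.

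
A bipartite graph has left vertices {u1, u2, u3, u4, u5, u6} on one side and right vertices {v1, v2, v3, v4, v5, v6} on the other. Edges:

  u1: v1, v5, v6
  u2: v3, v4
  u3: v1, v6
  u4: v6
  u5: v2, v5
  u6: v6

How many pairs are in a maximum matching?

Unit-capacity flow: source→left, listed edges, right→sink; max matching = max flow.
Augmenting path u1→v1 (+1); matched 1.
Augmenting path u2→v3 (+1); matched 2.
Augmenting path u3→v6 (+1); matched 3.
Augmenting path u5→v2 (+1); matched 4.
Augmenting path u4→v6→u3→v1→u1→v5 (+1); matched 5.
No augmenting path remains; maximum matching = 5.
König certificate: {u1, u2, u3, u5, v6} is a vertex cover of size 5 (every listed pair touches it), so no matching can be larger.

5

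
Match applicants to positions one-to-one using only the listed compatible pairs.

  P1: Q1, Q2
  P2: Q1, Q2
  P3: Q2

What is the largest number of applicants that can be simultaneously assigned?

Unit-capacity flow: source→left, listed edges, right→sink; max matching = max flow.
Augmenting path P1→Q1 (+1); matched 1.
Augmenting path P2→Q2 (+1); matched 2.
No augmenting path remains; maximum matching = 2.
König certificate: {Q1, Q2} is a vertex cover of size 2 (every listed pair touches it), so no matching can be larger.

2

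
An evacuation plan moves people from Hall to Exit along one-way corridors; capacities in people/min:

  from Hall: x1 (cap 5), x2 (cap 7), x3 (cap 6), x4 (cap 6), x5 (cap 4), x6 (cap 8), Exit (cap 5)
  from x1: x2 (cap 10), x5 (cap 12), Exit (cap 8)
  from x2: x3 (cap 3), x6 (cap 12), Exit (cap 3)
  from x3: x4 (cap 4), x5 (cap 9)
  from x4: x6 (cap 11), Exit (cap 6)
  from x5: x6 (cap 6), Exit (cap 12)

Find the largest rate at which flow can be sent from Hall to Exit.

Augment Hall→Exit: bottleneck 5, flow now 5.
Augment Hall→x1→Exit: bottleneck 5, flow now 10.
Augment Hall→x2→Exit: bottleneck 3, flow now 13.
Augment Hall→x4→Exit: bottleneck 6, flow now 19.
Augment Hall→x5→Exit: bottleneck 4, flow now 23.
Augment Hall→x3→x5→Exit: bottleneck 6, flow now 29.
Augment Hall→x2→x3→x5→Exit: bottleneck 2, flow now 31.
No augmenting path remains; maximum flow = 31.
In the residual graph, reachable from Hall: {Hall, x2, x3, x4, x5, x6}.
Min-cut edges: Hall→x1 (5), Hall→Exit (5), x2→Exit (3), x4→Exit (6), x5→Exit (12); capacity 5 + 5 + 3 + 6 + 12 = 31.
This cut is saturated, so no flow can exceed 31.

31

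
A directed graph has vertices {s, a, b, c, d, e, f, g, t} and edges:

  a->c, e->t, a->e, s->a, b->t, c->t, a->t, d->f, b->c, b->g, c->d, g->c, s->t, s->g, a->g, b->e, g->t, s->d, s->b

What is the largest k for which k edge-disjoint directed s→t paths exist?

Assign every edge capacity 1; by Menger, the answer equals the max flow.
Path s→t (+1); total 1.
Path s→a→t (+1); total 2.
Path s→b→t (+1); total 3.
Path s→g→t (+1); total 4.
No residual s→t path; max flow = 4.
Certifying cut of size 4: {s→a, s→b, s→g, s→t}.

4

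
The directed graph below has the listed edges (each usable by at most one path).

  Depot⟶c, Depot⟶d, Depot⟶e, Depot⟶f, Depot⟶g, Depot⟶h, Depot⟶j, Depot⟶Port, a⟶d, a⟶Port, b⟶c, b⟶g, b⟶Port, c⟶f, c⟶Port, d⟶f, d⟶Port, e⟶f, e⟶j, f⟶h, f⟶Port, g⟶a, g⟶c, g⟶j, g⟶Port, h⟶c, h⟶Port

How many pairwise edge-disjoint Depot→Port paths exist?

6

Assign every edge capacity 1; by Menger, the answer equals the max flow.
Path Depot→Port (+1); total 1.
Path Depot→c→Port (+1); total 2.
Path Depot→d→Port (+1); total 3.
Path Depot→f→Port (+1); total 4.
Path Depot→g→Port (+1); total 5.
Path Depot→h→Port (+1); total 6.
No residual Depot→Port path; max flow = 6.
Certifying cut of size 6: {Depot→Port, Depot→d, Depot→g, c→Port, f→Port, h→Port}.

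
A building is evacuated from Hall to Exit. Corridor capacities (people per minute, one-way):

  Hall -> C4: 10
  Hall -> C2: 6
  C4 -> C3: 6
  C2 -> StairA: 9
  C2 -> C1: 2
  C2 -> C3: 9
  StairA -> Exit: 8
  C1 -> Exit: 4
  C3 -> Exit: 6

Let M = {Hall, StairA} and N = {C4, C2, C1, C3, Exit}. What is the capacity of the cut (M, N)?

Edges leaving {Hall, StairA}: Hall→C4 (10), Hall→C2 (6), StairA→Exit (8).
Cut capacity = 10 + 6 + 8 = 24.

24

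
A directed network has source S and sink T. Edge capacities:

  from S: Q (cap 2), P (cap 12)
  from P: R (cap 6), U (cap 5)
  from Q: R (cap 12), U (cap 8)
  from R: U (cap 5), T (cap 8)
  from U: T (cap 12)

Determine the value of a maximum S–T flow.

13

Augment S→P→R→T: bottleneck 6, flow now 6.
Augment S→P→U→T: bottleneck 5, flow now 11.
Augment S→Q→R→T: bottleneck 2, flow now 13.
No augmenting path remains; maximum flow = 13.
In the residual graph, reachable from S: {S, P}.
Min-cut edges: S→Q (2), P→R (6), P→U (5); capacity 2 + 6 + 5 = 13.
This cut is saturated, so no flow can exceed 13.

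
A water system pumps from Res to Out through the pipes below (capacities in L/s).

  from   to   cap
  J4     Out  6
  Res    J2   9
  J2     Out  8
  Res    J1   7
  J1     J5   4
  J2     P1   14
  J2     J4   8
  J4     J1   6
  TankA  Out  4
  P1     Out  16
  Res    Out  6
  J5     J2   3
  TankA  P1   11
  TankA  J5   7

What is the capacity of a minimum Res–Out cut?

18

Augment Res→Out: bottleneck 6, flow now 6.
Augment Res→J2→Out: bottleneck 8, flow now 14.
Augment Res→J2→J4→Out: bottleneck 1, flow now 15.
Augment Res→J1→J5→J2→J4→Out: bottleneck 3, flow now 18.
No augmenting path remains; maximum flow = 18.
By max-flow min-cut, the minimum cut capacity equals the max flow.
In the residual graph, reachable from Res: {Res, J1, J5}.
Min-cut edges: Res→J2 (9), Res→Out (6), J5→J2 (3); capacity 9 + 6 + 3 = 18.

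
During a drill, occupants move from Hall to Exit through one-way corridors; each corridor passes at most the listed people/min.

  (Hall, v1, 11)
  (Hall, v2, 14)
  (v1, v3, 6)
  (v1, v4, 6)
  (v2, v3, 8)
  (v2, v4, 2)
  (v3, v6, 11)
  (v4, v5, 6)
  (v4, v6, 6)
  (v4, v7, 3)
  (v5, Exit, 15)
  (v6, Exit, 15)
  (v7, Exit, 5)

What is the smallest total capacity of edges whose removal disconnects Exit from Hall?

Augment Hall→v1→v3→v6→Exit: bottleneck 6, flow now 6.
Augment Hall→v1→v4→v5→Exit: bottleneck 5, flow now 11.
Augment Hall→v2→v3→v6→Exit: bottleneck 5, flow now 16.
Augment Hall→v2→v4→v5→Exit: bottleneck 1, flow now 17.
Augment Hall→v2→v4→v6→Exit: bottleneck 1, flow now 18.
Augment Hall→v2→v3→v1→v4→v6→Exit: bottleneck 1, flow now 19. (uses reverse residual edge)
No augmenting path remains; maximum flow = 19.
By max-flow min-cut, the minimum cut capacity equals the max flow.
In the residual graph, reachable from Hall: {Hall, v1, v2, v3}.
Min-cut edges: v1→v4 (6), v2→v4 (2), v3→v6 (11); capacity 6 + 2 + 11 = 19.

19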